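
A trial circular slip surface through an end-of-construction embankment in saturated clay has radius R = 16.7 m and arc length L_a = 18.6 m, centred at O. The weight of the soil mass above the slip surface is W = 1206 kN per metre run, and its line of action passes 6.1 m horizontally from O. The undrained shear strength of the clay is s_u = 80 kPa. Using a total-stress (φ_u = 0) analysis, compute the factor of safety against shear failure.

FS = 3.38

Taking moments about the centre O, the resisting moment is provided by the undrained shear strength acting along the arc:
M_R = s_u·L_a·R = 80·18.60·16.7 = 24849.6 kN·m/m
M_D = W·d = 1206·6.1 = 7356.6 kN·m/m
FS = M_R / M_D = 24849.6 / 7356.6 = 3.378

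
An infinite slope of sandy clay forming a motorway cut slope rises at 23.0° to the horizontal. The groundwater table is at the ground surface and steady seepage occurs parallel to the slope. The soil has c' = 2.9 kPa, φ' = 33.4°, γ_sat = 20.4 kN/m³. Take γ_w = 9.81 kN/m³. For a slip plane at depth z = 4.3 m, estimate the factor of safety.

FS = 0.90

With seepage parallel to the slope and the water table at the surface, the effective normal stress on the slip plane uses the buoyant unit weight γ' = γ_sat − γ_w while the driving shear stress uses γ_sat:
FS = [c' + γ' z cos²β tanφ'] / [γ_sat z sinβ cosβ]
γ' = 20.4 − 9.81 = 10.59 kN/m³
Numerator = 2.9 + 10.59·4.3·cos²23.0°·tan33.4° = 2.9 + 10.59·4.3·0.8473·0.6594 = 28.342 kPa
Denominator = 20.4·4.3·sin23.0°·cos23.0° = 20.4·4.3·0.3907·0.9205 = 31.550 kPa
FS = 28.342 / 31.550 = 0.898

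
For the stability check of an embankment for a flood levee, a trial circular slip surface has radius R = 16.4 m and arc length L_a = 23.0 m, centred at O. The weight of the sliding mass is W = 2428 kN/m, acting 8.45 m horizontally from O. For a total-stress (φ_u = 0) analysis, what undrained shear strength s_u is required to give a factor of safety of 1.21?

s_u = 65.8 kPa

FS = s_u·L_a·R / (W·d), so s_u = FS·W·d / (L_a·R).
s_u = 1.21·2428·8.45 / (23.00·16.4) = 24825.1 / 377.20 = 65.81 kPa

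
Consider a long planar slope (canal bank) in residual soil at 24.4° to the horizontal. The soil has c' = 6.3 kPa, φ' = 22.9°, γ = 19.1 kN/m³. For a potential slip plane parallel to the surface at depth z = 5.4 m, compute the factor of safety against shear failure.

FS = 1.09

For an infinite slope with a slip plane parallel to the surface (no pore pressure): FS = [c' + γz cos²β tanφ'] / [γz sinβ cosβ].
γz = 19.1·5.4 = 103.14 kN/m²
Numerator = 6.3 + 103.14·cos²24.4°·tan22.9° = 6.3 + 103.14·0.8293·0.4224 = 42.433 kPa
Denominator = 103.14·sin24.4°·cos24.4° = 103.14·0.4131·0.9107 = 38.802 kPa
FS = 42.433 / 38.802 = 1.094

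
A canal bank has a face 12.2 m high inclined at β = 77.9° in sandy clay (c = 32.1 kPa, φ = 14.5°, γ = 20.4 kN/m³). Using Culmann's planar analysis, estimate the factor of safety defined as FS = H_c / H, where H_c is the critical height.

FS = 0.88

H_c = (4c/γ) · sinβ cosφ / [1 − cos(β − φ)]
    = (4·32.1/20.4) · sin77.9°·cos14.5° / [1 − cos63.4°]
    = 6.294 · 0.9466 / 0.5522 = 10.79 m
FS = H_c / H = 10.79 / 12.2 = 0.884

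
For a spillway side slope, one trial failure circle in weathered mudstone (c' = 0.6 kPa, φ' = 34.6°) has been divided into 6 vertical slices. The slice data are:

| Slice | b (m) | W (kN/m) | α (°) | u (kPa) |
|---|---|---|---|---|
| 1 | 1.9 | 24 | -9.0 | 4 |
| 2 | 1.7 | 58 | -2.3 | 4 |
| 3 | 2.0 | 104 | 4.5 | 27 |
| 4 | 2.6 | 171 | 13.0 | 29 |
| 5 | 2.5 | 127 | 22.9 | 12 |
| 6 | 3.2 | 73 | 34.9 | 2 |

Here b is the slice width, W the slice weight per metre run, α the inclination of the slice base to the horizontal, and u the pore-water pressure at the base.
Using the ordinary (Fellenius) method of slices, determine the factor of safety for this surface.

Ordinary method of slices: FS = Σ[c'·Δl_i + (W_i cosα_i − u_i·Δl_i)·tanφ'] / Σ W_i sinα_i, with Δl_i = b_i / cosα_i.
Slice 1: Δl = 1.9/cos(-9.0°) = 1.924 m; N'_1 = 24·cos(-9.0°) − 4·1.924 = 16.0; c'Δl = 1.15; W sinα = -3.8
Slice 2: Δl = 1.7/cos(-2.3°) = 1.701 m; N'_2 = 58·cos(-2.3°) − 4·1.701 = 51.1; c'Δl = 1.02; W sinα = -2.3
Slice 3: Δl = 2.0/cos4.5° = 2.006 m; N'_3 = 104·cos4.5° − 27·2.006 = 49.5; c'Δl = 1.20; W sinα = 8.2
Slice 4: Δl = 2.6/cos13.0° = 2.668 m; N'_4 = 171·cos13.0° − 29·2.668 = 89.2; c'Δl = 1.60; W sinα = 38.5
Slice 5: Δl = 2.5/cos22.9° = 2.714 m; N'_5 = 127·cos22.9° − 12·2.714 = 84.4; c'Δl = 1.63; W sinα = 49.4
Slice 6: Δl = 3.2/cos34.9° = 3.902 m; N'_6 = 73·cos34.9° − 2·3.902 = 52.1; c'Δl = 2.34; W sinα = 41.8
Σc'Δl = 8.9 kN/m; ΣN' = 342.4 kN/m; ΣW sinα = 131.7 kN/m
Resisting = 8.9 + 342.4·tan34.6° = 8.9 + 236.2 = 245.2 kN/m
FS = 245.2 / 131.7 = 1.861

FS = 1.86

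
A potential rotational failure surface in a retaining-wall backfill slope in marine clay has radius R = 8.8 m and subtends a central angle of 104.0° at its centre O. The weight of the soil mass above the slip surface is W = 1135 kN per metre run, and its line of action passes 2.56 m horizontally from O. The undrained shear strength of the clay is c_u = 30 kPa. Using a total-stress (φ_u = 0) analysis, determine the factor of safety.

FS = 1.45

Taking moments about the centre O, the resisting moment is provided by the undrained shear strength acting along the arc:
Arc length L_a = R·θ = 8.8·(104.0°·π/180) = 8.8·1.8151 = 15.97 m
M_R = c_u·L_a·R = 30·15.97·8.8 = 4216.9 kN·m/m
M_D = W·d = 1135·2.56 = 2905.6 kN·m/m
FS = M_R / M_D = 4216.9 / 2905.6 = 1.451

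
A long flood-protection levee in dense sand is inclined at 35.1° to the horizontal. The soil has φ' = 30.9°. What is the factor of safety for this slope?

FS = 0.85

For a dry cohesionless infinite slope the factor of safety is FS = tanφ' / tanβ.
FS = tan30.9° / tan35.1° = 0.5985 / 0.7028 = 0.852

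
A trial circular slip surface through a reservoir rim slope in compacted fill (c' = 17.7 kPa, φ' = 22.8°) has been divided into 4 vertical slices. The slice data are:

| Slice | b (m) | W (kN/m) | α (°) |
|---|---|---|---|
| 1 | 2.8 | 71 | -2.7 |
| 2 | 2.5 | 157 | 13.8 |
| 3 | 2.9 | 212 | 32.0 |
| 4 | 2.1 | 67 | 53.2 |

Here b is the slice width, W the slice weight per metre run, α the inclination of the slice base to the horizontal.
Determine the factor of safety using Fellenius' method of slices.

Ordinary method of slices: FS = Σ[c'·Δl_i + (W_i cosα_i)·tanφ'] / Σ W_i sinα_i, with Δl_i = b_i / cosα_i.
Slice 1: Δl = 2.8/cos(-2.7°) = 2.803 m; N'_1 = 71·cos(-2.7°) = 70.9; c'Δl = 49.62; W sinα = -3.3
Slice 2: Δl = 2.5/cos13.8° = 2.574 m; N'_2 = 157·cos13.8° = 152.5; c'Δl = 45.57; W sinα = 37.4
Slice 3: Δl = 2.9/cos32.0° = 3.420 m; N'_3 = 212·cos32.0° = 179.8; c'Δl = 60.53; W sinα = 112.3
Slice 4: Δl = 2.1/cos53.2° = 3.506 m; N'_4 = 67·cos53.2° = 40.1; c'Δl = 62.05; W sinα = 53.6
Σc'Δl = 217.8 kN/m; ΣN' = 443.3 kN/m; ΣW sinα = 200.1 kN/m
Resisting = 217.8 + 443.3·tan22.8° = 217.8 + 186.4 = 404.1 kN/m
FS = 404.1 / 200.1 = 2.020

FS = 2.02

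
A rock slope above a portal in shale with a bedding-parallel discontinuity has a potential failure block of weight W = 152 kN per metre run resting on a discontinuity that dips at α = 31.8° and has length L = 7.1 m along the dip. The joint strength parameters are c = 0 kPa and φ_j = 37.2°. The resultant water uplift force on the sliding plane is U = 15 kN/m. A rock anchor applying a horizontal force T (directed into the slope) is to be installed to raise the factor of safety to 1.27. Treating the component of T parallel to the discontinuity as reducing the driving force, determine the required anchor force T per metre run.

T = 10 kN/m

Resolving forces along and normal to the sliding plane, with the horizontal anchor force T adding T·sinα to the effective normal force and T·cosα acting up the plane against the driving force:
FS = [cL + (W cosα − U + T sinα) tanφ_j] / [W sinα − T cosα]
Without the anchor: N' = 114.2 kN/m, driving T_d = 80.1 kN/m, resisting R = 0·7.1 + 114.2·tan37.2° = 86.7 kN/m, FS = 1.08.
Setting FS = 1.27 and solving for T:
1.27·(80.1 − T cos31.8°) = 86.7 + T sin31.8°·tan37.2°
T·(sin31.8°·tan37.2° + 1.27·cos31.8°) = 1.27·80.1 − 86.7
T·(0.5270·0.7590 + 1.27·0.8499) = 101.7 − 86.7 = 15.1
T·1.4793 = 15.1
T = 10.2 kN/m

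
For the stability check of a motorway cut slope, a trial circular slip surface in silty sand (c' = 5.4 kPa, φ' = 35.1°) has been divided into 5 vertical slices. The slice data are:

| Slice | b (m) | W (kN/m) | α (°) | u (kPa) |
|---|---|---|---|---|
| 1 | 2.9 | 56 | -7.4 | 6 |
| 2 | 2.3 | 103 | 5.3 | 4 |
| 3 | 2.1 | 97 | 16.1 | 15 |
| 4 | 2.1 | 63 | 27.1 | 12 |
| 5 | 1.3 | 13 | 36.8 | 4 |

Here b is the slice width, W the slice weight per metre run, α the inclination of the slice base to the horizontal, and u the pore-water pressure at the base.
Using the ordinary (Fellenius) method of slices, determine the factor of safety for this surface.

FS = 3.33

Ordinary method of slices: FS = Σ[c'·Δl_i + (W_i cosα_i − u_i·Δl_i)·tanφ'] / Σ W_i sinα_i, with Δl_i = b_i / cosα_i.
Slice 1: Δl = 2.9/cos(-7.4°) = 2.924 m; N'_1 = 56·cos(-7.4°) − 6·2.924 = 38.0; c'Δl = 15.79; W sinα = -7.2
Slice 2: Δl = 2.3/cos5.3° = 2.310 m; N'_2 = 103·cos5.3° − 4·2.310 = 93.3; c'Δl = 12.47; W sinα = 9.5
Slice 3: Δl = 2.1/cos16.1° = 2.186 m; N'_3 = 97·cos16.1° − 15·2.186 = 60.4; c'Δl = 11.80; W sinα = 26.9
Slice 4: Δl = 2.1/cos27.1° = 2.359 m; N'_4 = 63·cos27.1° − 12·2.359 = 27.8; c'Δl = 12.74; W sinα = 28.7
Slice 5: Δl = 1.3/cos36.8° = 1.624 m; N'_5 = 13·cos36.8° − 4·1.624 = 3.9; c'Δl = 8.77; W sinα = 7.8
Σc'Δl = 61.6 kN/m; ΣN' = 223.4 kN/m; ΣW sinα = 65.7 kN/m
Resisting = 61.6 + 223.4·tan35.1° = 61.6 + 157.0 = 218.6 kN/m
FS = 218.6 / 65.7 = 3.328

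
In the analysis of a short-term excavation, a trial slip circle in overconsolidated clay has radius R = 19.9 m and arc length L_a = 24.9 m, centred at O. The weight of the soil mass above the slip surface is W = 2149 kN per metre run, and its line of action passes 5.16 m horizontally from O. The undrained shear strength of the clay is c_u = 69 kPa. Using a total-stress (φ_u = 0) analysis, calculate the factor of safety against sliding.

Taking moments about the centre O, the resisting moment is provided by the undrained shear strength acting along the arc:
M_R = c_u·L_a·R = 69·24.90·19.9 = 34190.2 kN·m/m
M_D = W·d = 2149·5.16 = 11088.8 kN·m/m
FS = M_R / M_D = 34190.2 / 11088.8 = 3.083

FS = 3.08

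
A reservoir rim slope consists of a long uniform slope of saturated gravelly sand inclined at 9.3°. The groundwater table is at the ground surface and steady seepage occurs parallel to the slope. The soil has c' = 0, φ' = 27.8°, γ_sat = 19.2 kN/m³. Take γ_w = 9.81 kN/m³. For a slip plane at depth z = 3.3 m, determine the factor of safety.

With seepage parallel to the slope and the water table at the surface, the effective normal stress on the slip plane uses the buoyant unit weight γ' = γ_sat − γ_w while the driving shear stress uses γ_sat:
FS = [c' + γ' z cos²β tanφ'] / [γ_sat z sinβ cosβ]
(For c' = 0 this reduces to FS = (γ'/γ_sat)·tanφ'/tanβ.)
γ' = 19.2 − 9.81 = 9.39 kN/m³
Numerator = 0.0 + 9.39·3.3·cos²9.3°·tan27.8° = 0.0 + 9.39·3.3·0.9739·0.5272 = 15.911 kPa
Denominator = 19.2·3.3·sin9.3°·cos9.3° = 19.2·3.3·0.1616·0.9869 = 10.105 kPa
FS = 15.911 / 10.105 = 1.575

FS = 1.57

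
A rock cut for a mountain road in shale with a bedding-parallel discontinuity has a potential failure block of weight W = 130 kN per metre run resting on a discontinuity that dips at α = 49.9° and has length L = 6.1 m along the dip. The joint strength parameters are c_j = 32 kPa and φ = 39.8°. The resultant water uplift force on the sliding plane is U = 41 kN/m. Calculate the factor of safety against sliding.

Resolving the block weight along and normal to the plane and applying the Mohr–Coulomb strength on the joint:
N' = W cosα − U = 130·cos49.9° − 41 = 42.7 kN/m
Driving force T = W sinα = 130·sin49.9° = 99.4 kN/m
Resisting force R = c_j·L + N'·tanφ = 32·6.1 + 42.7·tan39.8° = 195.2 + 35.6 = 230.8 kN/m
FS = R / T = 230.8 / 99.4 = 2.321

FS = 2.32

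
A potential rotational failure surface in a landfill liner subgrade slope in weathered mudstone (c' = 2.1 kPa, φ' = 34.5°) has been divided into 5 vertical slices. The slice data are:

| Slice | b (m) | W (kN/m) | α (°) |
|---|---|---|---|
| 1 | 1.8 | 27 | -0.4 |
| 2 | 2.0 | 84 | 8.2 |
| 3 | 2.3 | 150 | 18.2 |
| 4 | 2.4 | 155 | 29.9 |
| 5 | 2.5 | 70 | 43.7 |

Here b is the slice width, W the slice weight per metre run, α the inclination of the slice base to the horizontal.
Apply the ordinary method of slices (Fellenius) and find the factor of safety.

Ordinary method of slices: FS = Σ[c'·Δl_i + (W_i cosα_i)·tanφ'] / Σ W_i sinα_i, with Δl_i = b_i / cosα_i.
Slice 1: Δl = 1.8/cos(-0.4°) = 1.800 m; N'_1 = 27·cos(-0.4°) = 27.0; c'Δl = 3.78; W sinα = -0.2
Slice 2: Δl = 2.0/cos8.2° = 2.021 m; N'_2 = 84·cos8.2° = 83.1; c'Δl = 4.24; W sinα = 12.0
Slice 3: Δl = 2.3/cos18.2° = 2.421 m; N'_3 = 150·cos18.2° = 142.5; c'Δl = 5.08; W sinα = 46.9
Slice 4: Δl = 2.4/cos29.9° = 2.768 m; N'_4 = 155·cos29.9° = 134.4; c'Δl = 5.81; W sinα = 77.3
Slice 5: Δl = 2.5/cos43.7° = 3.458 m; N'_5 = 70·cos43.7° = 50.6; c'Δl = 7.26; W sinα = 48.4
Σc'Δl = 26.2 kN/m; ΣN' = 437.6 kN/m; ΣW sinα = 184.3 kN/m
Resisting = 26.2 + 437.6·tan34.5° = 26.2 + 300.8 = 326.9 kN/m
FS = 326.9 / 184.3 = 1.774

FS = 1.77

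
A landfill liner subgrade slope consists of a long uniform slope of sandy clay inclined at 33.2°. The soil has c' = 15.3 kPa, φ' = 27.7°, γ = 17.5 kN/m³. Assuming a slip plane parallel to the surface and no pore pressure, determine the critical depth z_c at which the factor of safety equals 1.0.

Setting FS = 1.00 in FS = [c' + γz cos²β tanφ'] / [γz sinβ cosβ] and solving for z:
z = c' / [γ cosβ (FS·sinβ − cosβ·tanφ')]
  = 15.3 / [17.5·cos33.2°·(1.00·sin33.2° − cos33.2°·tan27.7°)]
  = 15.3 / [17.5·0.8368·(1.00·0.5476 − 0.8368·0.5250)]
  = 15.3 / 1.5852 = 9.652 m

z_c = 9.65 m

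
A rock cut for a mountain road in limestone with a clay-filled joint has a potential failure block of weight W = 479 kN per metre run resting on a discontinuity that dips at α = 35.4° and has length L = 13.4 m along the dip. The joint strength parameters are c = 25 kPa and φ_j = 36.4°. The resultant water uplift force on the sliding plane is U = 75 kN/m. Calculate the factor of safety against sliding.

Resolving the block weight along and normal to the plane and applying the Mohr–Coulomb strength on the joint:
N' = W cosα − U = 479·cos35.4° − 75 = 315.4 kN/m
Driving force T = W sinα = 479·sin35.4° = 277.5 kN/m
Resisting force R = c·L + N'·tanφ_j = 25·13.4 + 315.4·tan36.4° = 335.0 + 232.6 = 567.6 kN/m
FS = R / T = 567.6 / 277.5 = 2.045

FS = 2.05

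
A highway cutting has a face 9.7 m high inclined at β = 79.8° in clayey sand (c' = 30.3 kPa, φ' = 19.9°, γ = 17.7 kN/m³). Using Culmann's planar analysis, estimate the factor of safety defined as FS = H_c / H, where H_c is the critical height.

H_c = (4c'/γ) · sinβ cosφ' / [1 − cos(β − φ')]
    = (4·30.3/17.7) · sin79.8°·cos19.9° / [1 − cos59.9°]
    = 6.847 · 0.9254 / 0.4985 = 12.71 m
FS = H_c / H = 12.71 / 9.7 = 1.311

FS = 1.31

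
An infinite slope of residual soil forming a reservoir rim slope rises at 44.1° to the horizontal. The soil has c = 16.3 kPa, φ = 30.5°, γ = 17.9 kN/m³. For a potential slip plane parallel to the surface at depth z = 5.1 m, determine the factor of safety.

FS = 0.97

For an infinite slope with a slip plane parallel to the surface (no pore pressure): FS = [c + γz cos²β tanφ] / [γz sinβ cosβ].
γz = 17.9·5.1 = 91.29 kN/m²
Numerator = 16.3 + 91.29·cos²44.1°·tan30.5° = 16.3 + 91.29·0.5157·0.5890 = 44.031 kPa
Denominator = 91.29·sin44.1°·cos44.1° = 91.29·0.6959·0.7181 = 45.622 kPa
FS = 44.031 / 45.622 = 0.965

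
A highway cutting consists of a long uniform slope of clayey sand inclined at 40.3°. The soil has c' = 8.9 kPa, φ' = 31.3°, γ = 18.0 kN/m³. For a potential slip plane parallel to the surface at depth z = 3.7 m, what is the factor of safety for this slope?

FS = 0.99

For an infinite slope with a slip plane parallel to the surface (no pore pressure): FS = [c' + γz cos²β tanφ'] / [γz sinβ cosβ].
γz = 18.0·3.7 = 66.60 kN/m²
Numerator = 8.9 + 66.60·cos²40.3°·tan31.3° = 8.9 + 66.60·0.5817·0.6080 = 32.454 kPa
Denominator = 66.60·sin40.3°·cos40.3° = 66.60·0.6468·0.7627 = 32.853 kPa
FS = 32.454 / 32.853 = 0.988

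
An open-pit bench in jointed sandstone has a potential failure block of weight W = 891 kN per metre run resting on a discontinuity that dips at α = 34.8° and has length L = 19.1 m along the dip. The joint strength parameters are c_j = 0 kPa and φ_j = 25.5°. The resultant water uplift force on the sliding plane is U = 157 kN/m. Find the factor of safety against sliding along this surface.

Resolving the block weight along and normal to the plane and applying the Mohr–Coulomb strength on the joint:
N' = W cosα − U = 891·cos34.8° − 157 = 574.6 kN/m
Driving force T = W sinα = 891·sin34.8° = 508.5 kN/m
Resisting force R = c_j·L + N'·tanφ_j = 0·19.1 + 574.6·tan25.5° = 0.0 + 274.1 = 274.1 kN/m
FS = R / T = 274.1 / 508.5 = 0.539

FS = 0.54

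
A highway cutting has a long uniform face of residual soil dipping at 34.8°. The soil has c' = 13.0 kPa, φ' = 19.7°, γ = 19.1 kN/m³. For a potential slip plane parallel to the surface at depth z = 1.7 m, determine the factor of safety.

FS = 1.37

For an infinite slope with a slip plane parallel to the surface (no pore pressure): FS = [c' + γz cos²β tanφ'] / [γz sinβ cosβ].
γz = 19.1·1.7 = 32.47 kN/m²
Numerator = 13.0 + 32.47·cos²34.8°·tan19.7° = 13.0 + 32.47·0.6743·0.3581 = 20.839 kPa
Denominator = 32.47·sin34.8°·cos34.8° = 32.47·0.5707·0.8211 = 15.217 kPa
FS = 20.839 / 15.217 = 1.369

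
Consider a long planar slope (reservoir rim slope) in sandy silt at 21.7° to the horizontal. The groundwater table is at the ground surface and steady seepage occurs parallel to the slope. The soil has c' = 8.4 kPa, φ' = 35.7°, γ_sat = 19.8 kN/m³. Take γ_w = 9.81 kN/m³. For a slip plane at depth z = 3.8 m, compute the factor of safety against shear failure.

FS = 1.24

With seepage parallel to the slope and the water table at the surface, the effective normal stress on the slip plane uses the buoyant unit weight γ' = γ_sat − γ_w while the driving shear stress uses γ_sat:
FS = [c' + γ' z cos²β tanφ'] / [γ_sat z sinβ cosβ]
γ' = 19.8 − 9.81 = 9.99 kN/m³
Numerator = 8.4 + 9.99·3.8·cos²21.7°·tan35.7° = 8.4 + 9.99·3.8·0.8633·0.7186 = 31.949 kPa
Denominator = 19.8·3.8·sin21.7°·cos21.7° = 19.8·3.8·0.3697·0.9291 = 25.848 kPa
FS = 31.949 / 25.848 = 1.236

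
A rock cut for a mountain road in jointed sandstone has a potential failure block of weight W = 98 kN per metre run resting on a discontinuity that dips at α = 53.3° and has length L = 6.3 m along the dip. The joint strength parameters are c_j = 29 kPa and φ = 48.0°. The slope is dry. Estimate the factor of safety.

Resolving the block weight along and normal to the plane and applying the Mohr–Coulomb strength on the joint:
N' = W cosα = 98·cos53.3° = 58.6 kN/m
Driving force T = W sinα = 98·sin53.3° = 78.6 kN/m
Resisting force R = c_j·L + N'·tanφ = 29·6.3 + 58.6·tan48.0° = 182.7 + 65.0 = 247.7 kN/m
FS = R / T = 247.7 / 78.6 = 3.153

FS = 3.15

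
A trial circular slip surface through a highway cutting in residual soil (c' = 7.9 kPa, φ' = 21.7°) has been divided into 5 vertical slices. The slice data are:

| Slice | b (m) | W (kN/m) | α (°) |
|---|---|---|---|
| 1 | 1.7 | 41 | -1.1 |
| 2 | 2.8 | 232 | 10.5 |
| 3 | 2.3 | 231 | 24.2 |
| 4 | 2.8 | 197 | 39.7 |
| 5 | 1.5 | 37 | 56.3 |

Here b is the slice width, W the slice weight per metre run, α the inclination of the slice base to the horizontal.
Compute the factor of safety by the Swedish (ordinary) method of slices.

FS = 1.25

Ordinary method of slices: FS = Σ[c'·Δl_i + (W_i cosα_i)·tanφ'] / Σ W_i sinα_i, with Δl_i = b_i / cosα_i.
Slice 1: Δl = 1.7/cos(-1.1°) = 1.700 m; N'_1 = 41·cos(-1.1°) = 41.0; c'Δl = 13.43; W sinα = -0.8
Slice 2: Δl = 2.8/cos10.5° = 2.848 m; N'_2 = 232·cos10.5° = 228.1; c'Δl = 22.50; W sinα = 42.3
Slice 3: Δl = 2.3/cos24.2° = 2.522 m; N'_3 = 231·cos24.2° = 210.7; c'Δl = 19.92; W sinα = 94.7
Slice 4: Δl = 2.8/cos39.7° = 3.639 m; N'_4 = 197·cos39.7° = 151.6; c'Δl = 28.75; W sinα = 125.8
Slice 5: Δl = 1.5/cos56.3° = 2.703 m; N'_5 = 37·cos56.3° = 20.5; c'Δl = 21.36; W sinα = 30.8
Σc'Δl = 106.0 kN/m; ΣN' = 651.9 kN/m; ΣW sinα = 292.8 kN/m
Resisting = 106.0 + 651.9·tan21.7° = 106.0 + 259.4 = 365.4 kN/m
FS = 365.4 / 292.8 = 1.248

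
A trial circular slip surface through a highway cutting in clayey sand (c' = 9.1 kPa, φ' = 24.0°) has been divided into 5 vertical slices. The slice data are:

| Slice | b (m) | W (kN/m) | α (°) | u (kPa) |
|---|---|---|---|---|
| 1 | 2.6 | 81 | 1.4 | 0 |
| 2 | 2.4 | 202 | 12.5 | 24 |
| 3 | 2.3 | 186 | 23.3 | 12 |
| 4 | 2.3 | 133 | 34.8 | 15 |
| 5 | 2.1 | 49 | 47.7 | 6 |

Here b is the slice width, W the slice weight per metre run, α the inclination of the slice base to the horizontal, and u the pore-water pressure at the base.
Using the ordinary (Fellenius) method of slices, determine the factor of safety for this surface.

Ordinary method of slices: FS = Σ[c'·Δl_i + (W_i cosα_i − u_i·Δl_i)·tanφ'] / Σ W_i sinα_i, with Δl_i = b_i / cosα_i.
Slice 1: Δl = 2.6/cos1.4° = 2.601 m; N'_1 = 81·cos1.4° − 0·2.601 = 81.0; c'Δl = 23.67; W sinα = 2.0
Slice 2: Δl = 2.4/cos12.5° = 2.458 m; N'_2 = 202·cos12.5° − 24·2.458 = 138.2; c'Δl = 22.37; W sinα = 43.7
Slice 3: Δl = 2.3/cos23.3° = 2.504 m; N'_3 = 186·cos23.3° − 12·2.504 = 140.8; c'Δl = 22.79; W sinα = 73.6
Slice 4: Δl = 2.3/cos34.8° = 2.801 m; N'_4 = 133·cos34.8° − 15·2.801 = 67.2; c'Δl = 25.49; W sinα = 75.9
Slice 5: Δl = 2.1/cos47.7° = 3.120 m; N'_5 = 49·cos47.7° − 6·3.120 = 14.3; c'Δl = 28.39; W sinα = 36.2
Σc'Δl = 122.7 kN/m; ΣN' = 441.4 kN/m; ΣW sinα = 231.4 kN/m
Resisting = 122.7 + 441.4·tan24.0° = 122.7 + 196.5 = 319.2 kN/m
FS = 319.2 / 231.4 = 1.380

FS = 1.38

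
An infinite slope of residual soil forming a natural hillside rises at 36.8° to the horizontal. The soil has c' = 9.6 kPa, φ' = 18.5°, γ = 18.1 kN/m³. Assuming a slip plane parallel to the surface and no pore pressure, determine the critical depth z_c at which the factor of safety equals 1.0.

Setting FS = 1.00 in FS = [c' + γz cos²β tanφ'] / [γz sinβ cosβ] and solving for z:
z = c' / [γ cosβ (FS·sinβ − cosβ·tanφ')]
  = 9.6 / [18.1·cos36.8°·(1.00·sin36.8° − cos36.8°·tan18.5°)]
  = 9.6 / [18.1·0.8007·(1.00·0.5990 − 0.8007·0.3346)]
  = 9.6 / 4.7987 = 2.001 m

z_c = 2.00 m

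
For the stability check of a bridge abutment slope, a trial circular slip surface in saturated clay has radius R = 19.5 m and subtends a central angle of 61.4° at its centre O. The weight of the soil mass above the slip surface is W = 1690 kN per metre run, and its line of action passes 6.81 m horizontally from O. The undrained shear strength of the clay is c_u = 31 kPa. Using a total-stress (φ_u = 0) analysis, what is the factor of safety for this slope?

FS = 1.10

Taking moments about the centre O, the resisting moment is provided by the undrained shear strength acting along the arc:
Arc length L_a = R·θ = 19.5·(61.4°·π/180) = 19.5·1.0716 = 20.90 m
M_R = c_u·L_a·R = 31·20.90·19.5 = 12632.1 kN·m/m
M_D = W·d = 1690·6.81 = 11508.9 kN·m/m
FS = M_R / M_D = 12632.1 / 11508.9 = 1.098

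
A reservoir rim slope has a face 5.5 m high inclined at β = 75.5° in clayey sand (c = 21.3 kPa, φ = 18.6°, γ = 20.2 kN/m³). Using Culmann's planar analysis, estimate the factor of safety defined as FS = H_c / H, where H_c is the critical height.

FS = 1.55

H_c = (4c/γ) · sinβ cosφ / [1 − cos(β − φ)]
    = (4·21.3/20.2) · sin75.5°·cos18.6° / [1 − cos56.9°]
    = 4.218 · 0.9176 / 0.4539 = 8.53 m
FS = H_c / H = 8.53 / 5.5 = 1.550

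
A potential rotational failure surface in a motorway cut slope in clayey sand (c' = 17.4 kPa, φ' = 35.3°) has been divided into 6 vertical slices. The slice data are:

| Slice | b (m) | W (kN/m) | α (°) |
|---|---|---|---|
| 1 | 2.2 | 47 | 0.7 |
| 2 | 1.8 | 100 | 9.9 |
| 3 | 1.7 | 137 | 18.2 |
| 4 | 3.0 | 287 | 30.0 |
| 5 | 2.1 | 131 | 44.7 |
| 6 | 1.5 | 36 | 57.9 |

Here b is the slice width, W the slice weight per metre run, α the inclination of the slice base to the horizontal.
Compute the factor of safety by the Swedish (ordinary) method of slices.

FS = 2.18

Ordinary method of slices: FS = Σ[c'·Δl_i + (W_i cosα_i)·tanφ'] / Σ W_i sinα_i, with Δl_i = b_i / cosα_i.
Slice 1: Δl = 2.2/cos0.7° = 2.200 m; N'_1 = 47·cos0.7° = 47.0; c'Δl = 38.28; W sinα = 0.6
Slice 2: Δl = 1.8/cos9.9° = 1.827 m; N'_2 = 100·cos9.9° = 98.5; c'Δl = 31.79; W sinα = 17.2
Slice 3: Δl = 1.7/cos18.2° = 1.790 m; N'_3 = 137·cos18.2° = 130.1; c'Δl = 31.14; W sinα = 42.8
Slice 4: Δl = 3.0/cos30.0° = 3.464 m; N'_4 = 287·cos30.0° = 248.5; c'Δl = 60.28; W sinα = 143.5
Slice 5: Δl = 2.1/cos44.7° = 2.954 m; N'_5 = 131·cos44.7° = 93.1; c'Δl = 51.41; W sinα = 92.1
Slice 6: Δl = 1.5/cos57.9° = 2.823 m; N'_6 = 36·cos57.9° = 19.1; c'Δl = 49.12; W sinα = 30.5
Σc'Δl = 262.0 kN/m; ΣN' = 636.4 kN/m; ΣW sinα = 326.7 kN/m
Resisting = 262.0 + 636.4·tan35.3° = 262.0 + 450.6 = 712.6 kN/m
FS = 712.6 / 326.7 = 2.181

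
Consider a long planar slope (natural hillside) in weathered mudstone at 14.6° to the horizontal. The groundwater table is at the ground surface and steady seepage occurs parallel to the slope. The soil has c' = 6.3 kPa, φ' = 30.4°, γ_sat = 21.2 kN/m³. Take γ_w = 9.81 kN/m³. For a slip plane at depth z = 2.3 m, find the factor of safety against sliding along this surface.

With seepage parallel to the slope and the water table at the surface, the effective normal stress on the slip plane uses the buoyant unit weight γ' = γ_sat − γ_w while the driving shear stress uses γ_sat:
FS = [c' + γ' z cos²β tanφ'] / [γ_sat z sinβ cosβ]
γ' = 21.2 − 9.81 = 11.39 kN/m³
Numerator = 6.3 + 11.39·2.3·cos²14.6°·tan30.4° = 6.3 + 11.39·2.3·0.9365·0.5867 = 20.693 kPa
Denominator = 21.2·2.3·sin14.6°·cos14.6° = 21.2·2.3·0.2521·0.9677 = 11.894 kPa
FS = 20.693 / 11.894 = 1.740

FS = 1.74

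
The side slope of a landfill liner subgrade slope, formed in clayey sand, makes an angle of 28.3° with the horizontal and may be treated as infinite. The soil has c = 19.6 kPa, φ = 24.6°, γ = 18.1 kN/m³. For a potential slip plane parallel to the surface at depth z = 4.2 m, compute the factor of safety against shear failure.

For an infinite slope with a slip plane parallel to the surface (no pore pressure): FS = [c + γz cos²β tanφ] / [γz sinβ cosβ].
γz = 18.1·4.2 = 76.02 kN/m²
Numerator = 19.6 + 76.02·cos²28.3°·tan24.6° = 19.6 + 76.02·0.7752·0.4578 = 46.582 kPa
Denominator = 76.02·sin28.3°·cos28.3° = 76.02·0.4741·0.8805 = 31.733 kPa
FS = 46.582 / 31.733 = 1.468

FS = 1.47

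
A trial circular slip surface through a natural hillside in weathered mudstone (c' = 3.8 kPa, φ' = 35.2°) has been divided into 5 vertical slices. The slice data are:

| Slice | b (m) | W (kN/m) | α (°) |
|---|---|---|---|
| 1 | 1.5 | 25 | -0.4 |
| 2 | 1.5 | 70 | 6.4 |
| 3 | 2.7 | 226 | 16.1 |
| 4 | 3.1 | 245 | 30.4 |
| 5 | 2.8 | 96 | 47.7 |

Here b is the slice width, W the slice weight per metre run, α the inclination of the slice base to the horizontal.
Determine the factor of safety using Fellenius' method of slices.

Ordinary method of slices: FS = Σ[c'·Δl_i + (W_i cosα_i)·tanφ'] / Σ W_i sinα_i, with Δl_i = b_i / cosα_i.
Slice 1: Δl = 1.5/cos(-0.4°) = 1.500 m; N'_1 = 25·cos(-0.4°) = 25.0; c'Δl = 5.70; W sinα = -0.2
Slice 2: Δl = 1.5/cos6.4° = 1.509 m; N'_2 = 70·cos6.4° = 69.6; c'Δl = 5.74; W sinα = 7.8
Slice 3: Δl = 2.7/cos16.1° = 2.810 m; N'_3 = 226·cos16.1° = 217.1; c'Δl = 10.68; W sinα = 62.7
Slice 4: Δl = 3.1/cos30.4° = 3.594 m; N'_4 = 245·cos30.4° = 211.3; c'Δl = 13.66; W sinα = 124.0
Slice 5: Δl = 2.8/cos47.7° = 4.160 m; N'_5 = 96·cos47.7° = 64.6; c'Δl = 15.81; W sinα = 71.0
Σc'Δl = 51.6 kN/m; ΣN' = 587.6 kN/m; ΣW sinα = 265.3 kN/m
Resisting = 51.6 + 587.6·tan35.2° = 51.6 + 414.5 = 466.1 kN/m
FS = 466.1 / 265.3 = 1.757

FS = 1.76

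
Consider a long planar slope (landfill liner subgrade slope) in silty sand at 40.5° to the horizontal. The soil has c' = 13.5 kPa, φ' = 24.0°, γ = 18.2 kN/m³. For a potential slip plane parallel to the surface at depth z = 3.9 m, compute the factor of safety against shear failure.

FS = 0.91

For an infinite slope with a slip plane parallel to the surface (no pore pressure): FS = [c' + γz cos²β tanφ'] / [γz sinβ cosβ].
γz = 18.2·3.9 = 70.98 kN/m²
Numerator = 13.5 + 70.98·cos²40.5°·tan24.0° = 13.5 + 70.98·0.5782·0.4452 = 31.773 kPa
Denominator = 70.98·sin40.5°·cos40.5° = 70.98·0.6494·0.7604 = 35.053 kPa
FS = 31.773 / 35.053 = 0.906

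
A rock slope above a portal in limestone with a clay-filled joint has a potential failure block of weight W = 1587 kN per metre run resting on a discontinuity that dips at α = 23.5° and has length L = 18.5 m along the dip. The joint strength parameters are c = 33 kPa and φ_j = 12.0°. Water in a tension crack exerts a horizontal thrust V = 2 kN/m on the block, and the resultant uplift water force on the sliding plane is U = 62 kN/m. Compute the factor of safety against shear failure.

Resolving the block weight along and normal to the plane and applying the Mohr–Coulomb strength on the joint:
N' = W cosα − U − V sinα = 1587·cos23.5° − 62 − 2·sin23.5° = 1392.6 kN/m
Driving force T = W sinα + V cosα = 1587·sin23.5° + 2·cos23.5° = 634.6 kN/m
Resisting force R = c·L + N'·tanφ_j = 33·18.5 + 1392.6·tan12.0° = 610.5 + 296.0 = 906.5 kN/m
FS = R / T = 906.5 / 634.6 = 1.428

FS = 1.43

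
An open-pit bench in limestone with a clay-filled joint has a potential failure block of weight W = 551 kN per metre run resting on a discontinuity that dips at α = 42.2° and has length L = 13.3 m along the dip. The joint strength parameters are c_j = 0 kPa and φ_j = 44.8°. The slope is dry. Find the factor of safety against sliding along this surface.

Resolving the block weight along and normal to the plane and applying the Mohr–Coulomb strength on the joint:
N' = W cosα = 551·cos42.2° = 408.2 kN/m
Driving force T = W sinα = 551·sin42.2° = 370.1 kN/m
Resisting force R = c_j·L + N'·tanφ_j = 0·13.3 + 408.2·tan44.8° = 0.0 + 405.3 = 405.3 kN/m
FS = R / T = 405.3 / 370.1 = 1.095

FS = 1.10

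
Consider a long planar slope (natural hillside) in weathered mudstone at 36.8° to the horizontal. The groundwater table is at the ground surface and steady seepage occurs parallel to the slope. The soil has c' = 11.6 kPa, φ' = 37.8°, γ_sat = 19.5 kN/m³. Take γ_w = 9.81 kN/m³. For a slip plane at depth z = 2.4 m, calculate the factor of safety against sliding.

With seepage parallel to the slope and the water table at the surface, the effective normal stress on the slip plane uses the buoyant unit weight γ' = γ_sat − γ_w while the driving shear stress uses γ_sat:
FS = [c' + γ' z cos²β tanφ'] / [γ_sat z sinβ cosβ]
γ' = 19.5 − 9.81 = 9.69 kN/m³
Numerator = 11.6 + 9.69·2.4·cos²36.8°·tan37.8° = 11.6 + 9.69·2.4·0.6412·0.7757 = 23.166 kPa
Denominator = 19.5·2.4·sin36.8°·cos36.8° = 19.5·2.4·0.5990·0.8007 = 22.448 kPa
FS = 23.166 / 22.448 = 1.032

FS = 1.03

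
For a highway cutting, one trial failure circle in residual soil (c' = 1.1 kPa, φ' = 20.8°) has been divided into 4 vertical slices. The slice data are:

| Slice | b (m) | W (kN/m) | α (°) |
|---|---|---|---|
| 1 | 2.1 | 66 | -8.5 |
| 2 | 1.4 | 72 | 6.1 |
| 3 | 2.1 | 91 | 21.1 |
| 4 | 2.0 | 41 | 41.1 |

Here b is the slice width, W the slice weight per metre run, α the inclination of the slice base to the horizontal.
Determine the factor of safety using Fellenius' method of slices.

FS = 1.83

Ordinary method of slices: FS = Σ[c'·Δl_i + (W_i cosα_i)·tanφ'] / Σ W_i sinα_i, with Δl_i = b_i / cosα_i.
Slice 1: Δl = 2.1/cos(-8.5°) = 2.123 m; N'_1 = 66·cos(-8.5°) = 65.3; c'Δl = 2.34; W sinα = -9.8
Slice 2: Δl = 1.4/cos6.1° = 1.408 m; N'_2 = 72·cos6.1° = 71.6; c'Δl = 1.55; W sinα = 7.7
Slice 3: Δl = 2.1/cos21.1° = 2.251 m; N'_3 = 91·cos21.1° = 84.9; c'Δl = 2.48; W sinα = 32.8
Slice 4: Δl = 2.0/cos41.1° = 2.654 m; N'_4 = 41·cos41.1° = 30.9; c'Δl = 2.92; W sinα = 27.0
Σc'Δl = 9.3 kN/m; ΣN' = 252.7 kN/m; ΣW sinα = 57.6 kN/m
Resisting = 9.3 + 252.7·tan20.8° = 9.3 + 96.0 = 105.3 kN/m
FS = 105.3 / 57.6 = 1.827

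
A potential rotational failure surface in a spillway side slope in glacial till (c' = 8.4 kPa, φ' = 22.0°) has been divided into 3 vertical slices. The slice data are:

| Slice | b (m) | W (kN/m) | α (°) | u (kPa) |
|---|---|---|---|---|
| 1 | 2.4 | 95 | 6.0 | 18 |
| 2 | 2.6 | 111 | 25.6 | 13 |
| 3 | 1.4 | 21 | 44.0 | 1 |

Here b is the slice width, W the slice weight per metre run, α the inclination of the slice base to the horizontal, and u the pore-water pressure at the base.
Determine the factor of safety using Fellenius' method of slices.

FS = 1.55

Ordinary method of slices: FS = Σ[c'·Δl_i + (W_i cosα_i − u_i·Δl_i)·tanφ'] / Σ W_i sinα_i, with Δl_i = b_i / cosα_i.
Slice 1: Δl = 2.4/cos6.0° = 2.413 m; N'_1 = 95·cos6.0° − 18·2.413 = 51.0; c'Δl = 20.27; W sinα = 9.9
Slice 2: Δl = 2.6/cos25.6° = 2.883 m; N'_2 = 111·cos25.6° − 13·2.883 = 62.6; c'Δl = 24.22; W sinα = 48.0
Slice 3: Δl = 1.4/cos44.0° = 1.946 m; N'_3 = 21·cos44.0° − 1·1.946 = 13.2; c'Δl = 16.35; W sinα = 14.6
Σc'Δl = 60.8 kN/m; ΣN' = 126.8 kN/m; ΣW sinα = 72.5 kN/m
Resisting = 60.8 + 126.8·tan22.0° = 60.8 + 51.2 = 112.1 kN/m
FS = 112.1 / 72.5 = 1.546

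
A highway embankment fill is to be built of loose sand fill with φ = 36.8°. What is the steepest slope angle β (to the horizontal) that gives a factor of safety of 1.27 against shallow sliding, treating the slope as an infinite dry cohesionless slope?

For an infinite dry cohesionless slope FS = tanφ/tanβ, so tanβ = tanφ / FS.
tanβ = tan36.8° / 1.27 = 0.7481 / 1.27 = 0.5891
β = arctan(0.5891) = 30.50°

β = 30.5°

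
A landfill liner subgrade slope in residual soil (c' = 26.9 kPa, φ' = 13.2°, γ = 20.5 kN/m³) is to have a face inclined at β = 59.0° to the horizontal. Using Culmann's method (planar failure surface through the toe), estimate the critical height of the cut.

Culmann's analysis gives the critical failure plane at α_cr = (β + φ')/2 = (59.0 + 13.2)/2 = 36.1°, and the critical height
H_c = (4c'/γ) · sinβ cosφ' / [1 − cos(β − φ')]
    = (4·26.9/20.5) · sin59.0°·cos13.2° / [1 − cos(45.8°)]
    = 5.249 · 0.8572·0.9736 / [1 − 0.6972]
    = 5.249 · 0.8345 / 0.3028
    = 14.46 m

H_c = 14.46 m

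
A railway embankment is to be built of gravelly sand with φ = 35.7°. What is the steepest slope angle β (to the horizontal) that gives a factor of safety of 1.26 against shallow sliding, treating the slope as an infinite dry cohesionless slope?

For an infinite dry cohesionless slope FS = tanφ/tanβ, so tanβ = tanφ / FS.
tanβ = tan35.7° / 1.26 = 0.7186 / 1.26 = 0.5703
β = arctan(0.5703) = 29.70°

β = 29.7°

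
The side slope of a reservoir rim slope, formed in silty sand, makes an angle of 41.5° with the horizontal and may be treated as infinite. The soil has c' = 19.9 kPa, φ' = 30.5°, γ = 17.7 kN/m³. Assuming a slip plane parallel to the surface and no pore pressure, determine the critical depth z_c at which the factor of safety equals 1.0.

z_c = 6.78 m

Setting FS = 1.00 in FS = [c' + γz cos²β tanφ'] / [γz sinβ cosβ] and solving for z:
z = c' / [γ cosβ (FS·sinβ − cosβ·tanφ')]
  = 19.9 / [17.7·cos41.5°·(1.00·sin41.5° − cos41.5°·tan30.5°)]
  = 19.9 / [17.7·0.7490·(1.00·0.6626 − 0.7490·0.5890)]
  = 19.9 / 2.9357 = 6.779 m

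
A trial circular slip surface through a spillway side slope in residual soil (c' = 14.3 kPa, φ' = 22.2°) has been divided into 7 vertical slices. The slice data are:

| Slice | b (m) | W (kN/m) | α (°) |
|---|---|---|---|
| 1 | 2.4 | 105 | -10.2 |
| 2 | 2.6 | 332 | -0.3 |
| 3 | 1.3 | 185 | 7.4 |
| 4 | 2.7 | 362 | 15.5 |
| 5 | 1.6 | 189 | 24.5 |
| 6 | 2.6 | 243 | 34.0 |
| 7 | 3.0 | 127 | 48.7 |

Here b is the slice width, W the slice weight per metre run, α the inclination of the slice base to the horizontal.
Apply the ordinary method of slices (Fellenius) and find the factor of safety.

FS = 2.07

Ordinary method of slices: FS = Σ[c'·Δl_i + (W_i cosα_i)·tanφ'] / Σ W_i sinα_i, with Δl_i = b_i / cosα_i.
Slice 1: Δl = 2.4/cos(-10.2°) = 2.439 m; N'_1 = 105·cos(-10.2°) = 103.3; c'Δl = 34.87; W sinα = -18.6
Slice 2: Δl = 2.6/cos(-0.3°) = 2.600 m; N'_2 = 332·cos(-0.3°) = 332.0; c'Δl = 37.18; W sinα = -1.7
Slice 3: Δl = 1.3/cos7.4° = 1.311 m; N'_3 = 185·cos7.4° = 183.5; c'Δl = 18.75; W sinα = 23.8
Slice 4: Δl = 2.7/cos15.5° = 2.802 m; N'_4 = 362·cos15.5° = 348.8; c'Δl = 40.07; W sinα = 96.7
Slice 5: Δl = 1.6/cos24.5° = 1.758 m; N'_5 = 189·cos24.5° = 172.0; c'Δl = 25.14; W sinα = 78.4
Slice 6: Δl = 2.6/cos34.0° = 3.136 m; N'_6 = 243·cos34.0° = 201.5; c'Δl = 44.85; W sinα = 135.9
Slice 7: Δl = 3.0/cos48.7° = 4.545 m; N'_7 = 127·cos48.7° = 83.8; c'Δl = 65.00; W sinα = 95.4
Σc'Δl = 265.9 kN/m; ΣN' = 1424.9 kN/m; ΣW sinα = 409.9 kN/m
Resisting = 265.9 + 1424.9·tan22.2° = 265.9 + 581.5 = 847.3 kN/m
FS = 847.3 / 409.9 = 2.067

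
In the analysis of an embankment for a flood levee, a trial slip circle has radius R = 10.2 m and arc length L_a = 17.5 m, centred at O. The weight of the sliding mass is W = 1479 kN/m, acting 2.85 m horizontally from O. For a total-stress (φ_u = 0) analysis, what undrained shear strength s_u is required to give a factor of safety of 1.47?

s_u = 34.7 kPa

FS = s_u·L_a·R / (W·d), so s_u = FS·W·d / (L_a·R).
s_u = 1.47·1479·2.85 / (17.50·10.2) = 6196.3 / 178.50 = 34.71 kPa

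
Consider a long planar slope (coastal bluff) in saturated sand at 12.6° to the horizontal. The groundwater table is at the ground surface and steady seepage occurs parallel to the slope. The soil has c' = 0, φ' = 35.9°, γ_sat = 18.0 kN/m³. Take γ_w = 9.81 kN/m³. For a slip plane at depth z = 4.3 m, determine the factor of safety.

With seepage parallel to the slope and the water table at the surface, the effective normal stress on the slip plane uses the buoyant unit weight γ' = γ_sat − γ_w while the driving shear stress uses γ_sat:
FS = [c' + γ' z cos²β tanφ'] / [γ_sat z sinβ cosβ]
(For c' = 0 this reduces to FS = (γ'/γ_sat)·tanφ'/tanβ.)
γ' = 18.0 − 9.81 = 8.19 kN/m³
Numerator = 0.0 + 8.19·4.3·cos²12.6°·tan35.9° = 0.0 + 8.19·4.3·0.9524·0.7239 = 24.280 kPa
Denominator = 18.0·4.3·sin12.6°·cos12.6° = 18.0·4.3·0.2181·0.9759 = 16.478 kPa
FS = 24.280 / 16.478 = 1.473

FS = 1.47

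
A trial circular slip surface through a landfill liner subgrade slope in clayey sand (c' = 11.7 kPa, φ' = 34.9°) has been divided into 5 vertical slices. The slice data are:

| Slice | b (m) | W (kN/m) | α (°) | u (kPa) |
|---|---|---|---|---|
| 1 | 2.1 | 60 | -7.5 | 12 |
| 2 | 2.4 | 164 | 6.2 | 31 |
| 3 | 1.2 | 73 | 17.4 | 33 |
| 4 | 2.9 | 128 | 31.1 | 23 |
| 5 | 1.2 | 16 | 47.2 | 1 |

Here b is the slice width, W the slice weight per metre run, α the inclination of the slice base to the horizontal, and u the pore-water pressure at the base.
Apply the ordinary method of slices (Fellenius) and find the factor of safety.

Ordinary method of slices: FS = Σ[c'·Δl_i + (W_i cosα_i − u_i·Δl_i)·tanφ'] / Σ W_i sinα_i, with Δl_i = b_i / cosα_i.
Slice 1: Δl = 2.1/cos(-7.5°) = 2.118 m; N'_1 = 60·cos(-7.5°) − 12·2.118 = 34.1; c'Δl = 24.78; W sinα = -7.8
Slice 2: Δl = 2.4/cos6.2° = 2.414 m; N'_2 = 164·cos6.2° − 31·2.414 = 88.2; c'Δl = 28.25; W sinα = 17.7
Slice 3: Δl = 1.2/cos17.4° = 1.258 m; N'_3 = 73·cos17.4° − 33·1.258 = 28.2; c'Δl = 14.71; W sinα = 21.8
Slice 4: Δl = 2.9/cos31.1° = 3.387 m; N'_4 = 128·cos31.1° − 23·3.387 = 31.7; c'Δl = 39.63; W sinα = 66.1
Slice 5: Δl = 1.2/cos47.2° = 1.766 m; N'_5 = 16·cos47.2° − 1·1.766 = 9.1; c'Δl = 20.66; W sinα = 11.7
Σc'Δl = 128.0 kN/m; ΣN' = 191.2 kN/m; ΣW sinα = 109.6 kN/m
Resisting = 128.0 + 191.2·tan34.9° = 128.0 + 133.4 = 261.4 kN/m
FS = 261.4 / 109.6 = 2.386

FS = 2.39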